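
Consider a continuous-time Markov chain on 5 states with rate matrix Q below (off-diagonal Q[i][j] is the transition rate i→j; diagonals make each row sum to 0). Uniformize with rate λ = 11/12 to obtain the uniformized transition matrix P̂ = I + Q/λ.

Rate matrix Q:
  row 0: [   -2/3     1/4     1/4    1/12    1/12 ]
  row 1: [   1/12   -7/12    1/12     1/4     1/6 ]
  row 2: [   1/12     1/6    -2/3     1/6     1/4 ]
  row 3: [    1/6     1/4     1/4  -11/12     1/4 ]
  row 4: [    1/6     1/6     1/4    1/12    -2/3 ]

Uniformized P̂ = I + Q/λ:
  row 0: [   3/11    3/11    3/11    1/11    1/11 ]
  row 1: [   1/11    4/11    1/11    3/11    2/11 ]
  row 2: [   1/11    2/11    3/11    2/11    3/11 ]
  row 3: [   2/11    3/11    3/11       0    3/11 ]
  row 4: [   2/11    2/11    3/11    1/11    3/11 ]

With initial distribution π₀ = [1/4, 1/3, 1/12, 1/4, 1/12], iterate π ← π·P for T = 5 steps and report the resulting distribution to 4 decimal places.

π = [0.1518, 0.2552, 0.2263, 0.1447, 0.2219]

t=0: π = [0.2500, 0.3333, 0.0833, 0.2500, 0.0833]
t=1: π = [0.1667, 0.2879, 0.2121, 0.1364, 0.1970]
t=2: π = [0.1515, 0.2617, 0.2204, 0.1501, 0.2163]
t=3: π = [0.1518, 0.2568, 0.2251, 0.1449, 0.2214]
t=4: π = [0.1518, 0.2555, 0.2260, 0.1449, 0.2218]
t=5: π = [0.1518, 0.2552, 0.2263, 0.1447, 0.2219]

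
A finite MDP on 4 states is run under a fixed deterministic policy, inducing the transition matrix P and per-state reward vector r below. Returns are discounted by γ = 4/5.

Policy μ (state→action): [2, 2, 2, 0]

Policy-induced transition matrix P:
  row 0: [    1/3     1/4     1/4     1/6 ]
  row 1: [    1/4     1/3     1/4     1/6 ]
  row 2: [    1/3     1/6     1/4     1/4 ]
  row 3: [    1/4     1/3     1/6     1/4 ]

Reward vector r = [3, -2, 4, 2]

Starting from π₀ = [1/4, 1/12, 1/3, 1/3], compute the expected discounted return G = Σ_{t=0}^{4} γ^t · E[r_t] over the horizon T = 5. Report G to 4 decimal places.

G = 6.5724

t=0: π = [0.2500, 0.0833, 0.3333, 0.3333], E[r] = 2.5833, γ^t·E[r] = 2.583333, running G = 2.583333
t=1: π = [0.2986, 0.2569, 0.2222, 0.2222], E[r] = 1.7153, γ^t·E[r] = 1.372222, running G = 3.955556
t=2: π = [0.2934, 0.2714, 0.2315, 0.2037], E[r] = 1.6707, γ^t·E[r] = 1.069259, running G = 5.024815
t=3: π = [0.2937, 0.2703, 0.2330, 0.2029], E[r] = 1.6786, γ^t·E[r] = 0.859432, running G = 5.884247
t=4: π = [0.2939, 0.2700, 0.2331, 0.2030], E[r] = 1.6800, γ^t·E[r] = 0.688130, running G = 6.572377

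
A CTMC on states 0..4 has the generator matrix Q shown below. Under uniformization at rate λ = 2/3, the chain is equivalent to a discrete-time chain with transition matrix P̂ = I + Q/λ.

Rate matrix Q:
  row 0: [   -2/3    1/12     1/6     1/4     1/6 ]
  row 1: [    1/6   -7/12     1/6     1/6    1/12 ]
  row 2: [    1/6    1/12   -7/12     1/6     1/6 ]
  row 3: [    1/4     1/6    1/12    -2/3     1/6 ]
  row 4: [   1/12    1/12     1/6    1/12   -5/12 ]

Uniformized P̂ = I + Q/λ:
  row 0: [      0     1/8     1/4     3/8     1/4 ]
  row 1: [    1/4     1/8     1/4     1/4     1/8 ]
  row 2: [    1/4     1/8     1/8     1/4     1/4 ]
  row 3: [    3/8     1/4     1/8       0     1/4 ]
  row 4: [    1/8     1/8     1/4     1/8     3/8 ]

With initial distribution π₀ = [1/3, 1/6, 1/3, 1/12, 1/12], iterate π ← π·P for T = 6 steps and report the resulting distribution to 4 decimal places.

t=0: π = [0.3333, 0.1667, 0.3333, 0.0833, 0.0833]
t=1: π = [0.1667, 0.1354, 0.1979, 0.2604, 0.2396]
t=2: π = [0.2109, 0.1576, 0.1927, 0.1758, 0.2630]
t=3: π = [0.1864, 0.1470, 0.2039, 0.1995, 0.2632]
t=4: π = [0.1955, 0.1499, 0.1996, 0.1905, 0.2645]
t=5: π = [0.1919, 0.1488, 0.2012, 0.1937, 0.2643]
t=6: π = [0.1932, 0.1492, 0.2006, 0.1925, 0.2644]

π = [0.1932, 0.1492, 0.2006, 0.1925, 0.2644]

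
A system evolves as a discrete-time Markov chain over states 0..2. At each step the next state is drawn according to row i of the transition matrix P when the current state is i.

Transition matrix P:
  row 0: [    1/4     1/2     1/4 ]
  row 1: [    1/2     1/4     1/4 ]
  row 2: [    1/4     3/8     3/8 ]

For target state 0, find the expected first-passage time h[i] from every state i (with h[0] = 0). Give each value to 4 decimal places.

First-step conditioning: h[0] = 0; for i ≠ 0, h[i] = 1 + Σ_k P[i][k]·h[k].
  h[1] = 1 + 1/4·h[1] + 1/4·h[2]
  h[2] = 1 + 3/8·h[1] + 3/8·h[2]
Solving the 2×2 linear system over states ≠ 0 gives exactly h = [0, 7/3, 3] (h[0] = 0 is the target).

h = [0.0000, 2.3333, 3.0000]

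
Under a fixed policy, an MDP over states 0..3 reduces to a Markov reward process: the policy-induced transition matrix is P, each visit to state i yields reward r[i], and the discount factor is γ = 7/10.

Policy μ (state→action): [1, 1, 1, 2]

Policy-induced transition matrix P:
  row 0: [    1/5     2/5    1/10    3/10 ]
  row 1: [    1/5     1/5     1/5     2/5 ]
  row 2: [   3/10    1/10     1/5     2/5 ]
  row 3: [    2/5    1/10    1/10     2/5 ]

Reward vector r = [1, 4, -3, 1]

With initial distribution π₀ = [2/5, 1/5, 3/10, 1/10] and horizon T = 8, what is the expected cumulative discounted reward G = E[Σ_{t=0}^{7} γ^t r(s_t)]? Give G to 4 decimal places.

G = 2.7254

t=0: π = [0.4000, 0.2000, 0.3000, 0.1000], E[r] = 0.4000, γ^t·E[r] = 0.400000, running G = 0.400000
t=1: π = [0.2500, 0.2400, 0.1500, 0.3600], E[r] = 1.1200, γ^t·E[r] = 0.784000, running G = 1.184000
t=2: π = [0.2870, 0.1990, 0.1390, 0.3750], E[r] = 1.0410, γ^t·E[r] = 0.510090, running G = 1.694090
t=3: π = [0.2889, 0.2060, 0.1338, 0.3713], E[r] = 1.0828, γ^t·E[r] = 0.371400, running G = 2.065490
t=4: π = [0.2876, 0.2073, 0.1340, 0.3711], E[r] = 1.0859, γ^t·E[r] = 0.260722, running G = 2.326213
t=5: π = [0.2876, 0.2070, 0.1341, 0.3712], E[r] = 1.0846, γ^t·E[r] = 0.182281, running G = 2.508494
t=6: π = [0.2877, 0.2070, 0.1341, 0.3712], E[r] = 1.0845, γ^t·E[r] = 0.127591, running G = 2.636085
t=7: π = [0.2877, 0.2070, 0.1341, 0.3712], E[r] = 1.0845, γ^t·E[r] = 0.089317, running G = 2.725402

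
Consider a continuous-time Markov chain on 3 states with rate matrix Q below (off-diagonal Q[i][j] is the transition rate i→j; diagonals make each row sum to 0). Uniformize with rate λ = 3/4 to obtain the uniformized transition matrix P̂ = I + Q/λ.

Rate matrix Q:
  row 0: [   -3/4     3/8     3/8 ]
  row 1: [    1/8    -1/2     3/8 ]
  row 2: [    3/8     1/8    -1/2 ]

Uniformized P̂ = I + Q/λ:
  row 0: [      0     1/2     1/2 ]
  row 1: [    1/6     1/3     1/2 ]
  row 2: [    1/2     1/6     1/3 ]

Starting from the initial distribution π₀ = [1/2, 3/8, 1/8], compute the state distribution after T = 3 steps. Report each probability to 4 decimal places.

t=0: π = [0.5000, 0.3750, 0.1250]
t=1: π = [0.1250, 0.3958, 0.4792]
t=2: π = [0.3056, 0.2743, 0.4201]
t=3: π = [0.2558, 0.3142, 0.4300]

π = [0.2558, 0.3142, 0.4300]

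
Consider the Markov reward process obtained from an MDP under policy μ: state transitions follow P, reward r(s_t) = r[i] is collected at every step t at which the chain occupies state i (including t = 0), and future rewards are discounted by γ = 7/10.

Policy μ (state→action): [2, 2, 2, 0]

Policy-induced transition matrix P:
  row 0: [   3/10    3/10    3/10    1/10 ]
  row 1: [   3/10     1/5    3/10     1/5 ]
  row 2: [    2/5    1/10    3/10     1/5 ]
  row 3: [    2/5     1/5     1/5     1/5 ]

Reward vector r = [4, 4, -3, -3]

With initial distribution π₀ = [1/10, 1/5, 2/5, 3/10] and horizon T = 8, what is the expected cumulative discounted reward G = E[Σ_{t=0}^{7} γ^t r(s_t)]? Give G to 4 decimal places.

G = 0.8981

t=0: π = [0.1000, 0.2000, 0.4000, 0.3000], E[r] = -0.9000, γ^t·E[r] = -0.900000, running G = -0.900000
t=1: π = [0.3700, 0.1700, 0.2700, 0.1900], E[r] = 0.7800, γ^t·E[r] = 0.546000, running G = -0.354000
t=2: π = [0.3460, 0.2100, 0.2810, 0.1630], E[r] = 0.8920, γ^t·E[r] = 0.437080, running G = 0.083080
t=3: π = [0.3444, 0.2065, 0.2837, 0.1654], E[r] = 0.8563, γ^t·E[r] = 0.293711, running G = 0.376791
t=4: π = [0.3449, 0.2061, 0.2835, 0.1656], E[r] = 0.8569, γ^t·E[r] = 0.205732, running G = 0.582523
t=5: π = [0.3449, 0.2061, 0.2834, 0.1655], E[r] = 0.8573, γ^t·E[r] = 0.144091, running G = 0.726614
t=6: π = [0.3449, 0.2061, 0.2834, 0.1655], E[r] = 0.8573, γ^t·E[r] = 0.100859, running G = 0.827473
t=7: π = [0.3449, 0.2061, 0.2834, 0.1655], E[r] = 0.8573, γ^t·E[r] = 0.070601, running G = 0.898074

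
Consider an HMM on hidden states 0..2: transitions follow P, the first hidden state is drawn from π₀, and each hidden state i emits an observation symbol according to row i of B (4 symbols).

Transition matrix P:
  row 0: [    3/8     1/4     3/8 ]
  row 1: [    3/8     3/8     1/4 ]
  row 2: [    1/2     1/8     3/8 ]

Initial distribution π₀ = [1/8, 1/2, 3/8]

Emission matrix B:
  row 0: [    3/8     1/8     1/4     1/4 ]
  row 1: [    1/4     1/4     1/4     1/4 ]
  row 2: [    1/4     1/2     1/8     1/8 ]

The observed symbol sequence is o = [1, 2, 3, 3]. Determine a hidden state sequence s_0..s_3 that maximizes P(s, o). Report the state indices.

t=0: δ = [1.562e-02, 1.250e-01, 1.875e-01]  (obs o_0=1)
t=1: δ = [2.344e-02, 1.172e-02, 8.789e-03]  ψ = [2, 1, 2]  (obs o_1=2)
t=2: δ = [2.197e-03, 1.465e-03, 1.099e-03]  ψ = [0, 0, 0]  (obs o_2=3)
t=3: δ = [2.060e-04, 1.373e-04, 1.030e-04]  ψ = [0, 0, 0]  (obs o_3=3)
backtrack: best end state = 0; path = [2, 0, 0, 0]

path = [2, 0, 0, 0]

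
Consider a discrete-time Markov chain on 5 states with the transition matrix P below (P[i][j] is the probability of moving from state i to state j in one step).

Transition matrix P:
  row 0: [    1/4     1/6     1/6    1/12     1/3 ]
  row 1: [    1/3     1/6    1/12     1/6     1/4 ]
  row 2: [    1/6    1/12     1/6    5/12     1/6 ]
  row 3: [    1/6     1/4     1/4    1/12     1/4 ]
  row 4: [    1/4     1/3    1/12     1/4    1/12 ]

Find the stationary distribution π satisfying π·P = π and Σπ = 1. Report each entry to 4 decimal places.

π = [0.2395, 0.2068, 0.1465, 0.1862, 0.2209]

Balance equations π_j = Σ_i π_i·P[i][j]:
  π_0 = 1/4·π_0 + 1/3·π_1 + 1/6·π_2 + 1/6·π_3 + 1/4·π_4
  π_1 = 1/6·π_0 + 1/6·π_1 + 1/12·π_2 + 1/4·π_3 + 1/3·π_4
  π_2 = 1/6·π_0 + 1/12·π_1 + 1/6·π_2 + 1/4·π_3 + 1/12·π_4
  π_3 = 1/12·π_0 + 1/6·π_1 + 5/12·π_2 + 1/12·π_3 + 1/4·π_4
  normalize: π_0 + π_1 + π_2 + π_3 + π_4 = 1
Solving the linear system gives exactly π = [3017/12597, 2605/12597, 142/969, 46/247, 2783/12597].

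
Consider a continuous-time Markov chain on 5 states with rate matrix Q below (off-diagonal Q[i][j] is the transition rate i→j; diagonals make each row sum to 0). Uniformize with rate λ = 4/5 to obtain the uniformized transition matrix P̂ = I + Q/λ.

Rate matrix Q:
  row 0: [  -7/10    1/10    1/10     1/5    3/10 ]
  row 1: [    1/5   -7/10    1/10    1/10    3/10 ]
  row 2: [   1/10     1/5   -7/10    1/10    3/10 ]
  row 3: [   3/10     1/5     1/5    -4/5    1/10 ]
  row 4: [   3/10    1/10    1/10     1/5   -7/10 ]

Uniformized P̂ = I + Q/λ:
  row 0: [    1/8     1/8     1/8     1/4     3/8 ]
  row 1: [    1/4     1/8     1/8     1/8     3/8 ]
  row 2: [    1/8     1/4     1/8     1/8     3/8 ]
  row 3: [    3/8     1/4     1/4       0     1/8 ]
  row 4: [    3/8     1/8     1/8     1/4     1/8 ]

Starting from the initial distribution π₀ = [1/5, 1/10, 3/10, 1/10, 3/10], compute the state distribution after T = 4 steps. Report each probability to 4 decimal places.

π = [0.2548, 0.1644, 0.1462, 0.1689, 0.2658]

t=0: π = [0.2000, 0.1000, 0.3000, 0.1000, 0.3000]
t=1: π = [0.2375, 0.1750, 0.1375, 0.1750, 0.2750]
t=2: π = [0.2594, 0.1641, 0.1469, 0.1672, 0.2625]
t=3: π = [0.2529, 0.1643, 0.1459, 0.1693, 0.2676]
t=4: π = [0.2548, 0.1644, 0.1462, 0.1689, 0.2658]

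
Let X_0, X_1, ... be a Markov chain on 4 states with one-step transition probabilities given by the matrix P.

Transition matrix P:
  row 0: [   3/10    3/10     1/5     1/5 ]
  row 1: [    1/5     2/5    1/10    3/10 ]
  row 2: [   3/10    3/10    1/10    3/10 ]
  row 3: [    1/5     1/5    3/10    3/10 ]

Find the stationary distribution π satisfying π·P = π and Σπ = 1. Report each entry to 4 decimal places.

π = [0.2422, 0.3027, 0.1794, 0.2758]

Balance equations π_j = Σ_i π_i·P[i][j]:
  π_0 = 3/10·π_0 + 1/5·π_1 + 3/10·π_2 + 1/5·π_3
  π_1 = 3/10·π_0 + 2/5·π_1 + 3/10·π_2 + 1/5·π_3
  π_2 = 1/5·π_0 + 1/10·π_1 + 1/10·π_2 + 3/10·π_3
  normalize: π_0 + π_1 + π_2 + π_3 = 1
Solving the linear system gives exactly π = [54/223, 135/446, 40/223, 123/446].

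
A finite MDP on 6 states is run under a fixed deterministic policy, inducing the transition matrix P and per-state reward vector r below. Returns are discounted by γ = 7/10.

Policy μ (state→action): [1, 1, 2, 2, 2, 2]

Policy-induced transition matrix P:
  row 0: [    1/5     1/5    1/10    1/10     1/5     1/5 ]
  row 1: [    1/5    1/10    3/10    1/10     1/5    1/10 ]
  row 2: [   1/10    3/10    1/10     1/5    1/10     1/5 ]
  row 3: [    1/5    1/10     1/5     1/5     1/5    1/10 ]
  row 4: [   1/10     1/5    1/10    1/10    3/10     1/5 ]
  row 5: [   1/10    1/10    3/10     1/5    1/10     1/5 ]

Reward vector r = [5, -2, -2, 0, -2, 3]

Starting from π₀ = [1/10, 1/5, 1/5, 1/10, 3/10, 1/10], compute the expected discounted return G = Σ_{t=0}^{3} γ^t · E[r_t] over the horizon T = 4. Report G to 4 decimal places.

G = -0.3888

t=0: π = [0.1000, 0.2000, 0.2000, 0.1000, 0.3000, 0.1000], E[r] = -0.6000, γ^t·E[r] = -0.600000, running G = -0.600000
t=1: π = [0.1400, 0.1800, 0.1700, 0.1400, 0.2000, 0.1700], E[r] = 0.1100, γ^t·E[r] = 0.077000, running G = -0.523000
t=2: π = [0.1460, 0.1680, 0.1840, 0.1480, 0.1860, 0.1680], E[r] = 0.1580, γ^t·E[r] = 0.077420, running G = -0.445580
t=3: π = [0.1462, 0.1700, 0.1820, 0.1500, 0.1834, 0.1684], E[r] = 0.1654, γ^t·E[r] = 0.056732, running G = -0.388848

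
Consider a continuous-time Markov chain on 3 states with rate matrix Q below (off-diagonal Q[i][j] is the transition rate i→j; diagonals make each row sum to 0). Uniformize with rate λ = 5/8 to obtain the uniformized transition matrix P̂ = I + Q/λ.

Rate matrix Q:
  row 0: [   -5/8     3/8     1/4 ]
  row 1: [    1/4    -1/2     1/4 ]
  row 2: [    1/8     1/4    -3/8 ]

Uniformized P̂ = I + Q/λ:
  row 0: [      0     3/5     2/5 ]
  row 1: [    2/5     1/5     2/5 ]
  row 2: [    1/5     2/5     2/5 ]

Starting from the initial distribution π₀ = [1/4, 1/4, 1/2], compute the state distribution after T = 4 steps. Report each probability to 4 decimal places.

π = [0.2304, 0.3696, 0.4000]

t=0: π = [0.2500, 0.2500, 0.5000]
t=1: π = [0.2000, 0.4000, 0.4000]
t=2: π = [0.2400, 0.3600, 0.4000]
t=3: π = [0.2240, 0.3760, 0.4000]
t=4: π = [0.2304, 0.3696, 0.4000]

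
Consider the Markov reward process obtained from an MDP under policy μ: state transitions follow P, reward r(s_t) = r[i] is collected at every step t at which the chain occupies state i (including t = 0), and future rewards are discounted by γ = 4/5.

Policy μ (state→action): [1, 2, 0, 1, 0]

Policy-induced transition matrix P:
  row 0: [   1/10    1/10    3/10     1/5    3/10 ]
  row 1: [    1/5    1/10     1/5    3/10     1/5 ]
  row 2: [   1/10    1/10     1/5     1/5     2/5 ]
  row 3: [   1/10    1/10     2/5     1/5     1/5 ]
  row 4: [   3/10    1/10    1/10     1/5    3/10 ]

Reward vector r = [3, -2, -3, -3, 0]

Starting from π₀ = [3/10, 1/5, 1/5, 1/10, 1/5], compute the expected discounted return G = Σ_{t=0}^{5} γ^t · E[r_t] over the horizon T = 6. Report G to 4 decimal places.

G = -3.1749

t=0: π = [0.3000, 0.2000, 0.2000, 0.1000, 0.2000], E[r] = -0.4000, γ^t·E[r] = -0.400000, running G = -0.400000
t=1: π = [0.1600, 0.1000, 0.2300, 0.2200, 0.2900], E[r] = -1.0700, γ^t·E[r] = -0.856000, running G = -1.256000
t=2: π = [0.1680, 0.1000, 0.2310, 0.2100, 0.2910], E[r] = -1.0190, γ^t·E[r] = -0.652160, running G = -1.908160
t=3: π = [0.1682, 0.1000, 0.2297, 0.2100, 0.2921], E[r] = -1.0145, γ^t·E[r] = -0.519424, running G = -2.427584
t=4: π = [0.1684, 0.1000, 0.2296, 0.2100, 0.2920], E[r] = -1.0136, γ^t·E[r] = -0.415158, running G = -2.842742
t=5: π = [0.1684, 0.1000, 0.2296, 0.2100, 0.2920], E[r] = -1.0138, γ^t·E[r] = -0.332187, running G = -3.174929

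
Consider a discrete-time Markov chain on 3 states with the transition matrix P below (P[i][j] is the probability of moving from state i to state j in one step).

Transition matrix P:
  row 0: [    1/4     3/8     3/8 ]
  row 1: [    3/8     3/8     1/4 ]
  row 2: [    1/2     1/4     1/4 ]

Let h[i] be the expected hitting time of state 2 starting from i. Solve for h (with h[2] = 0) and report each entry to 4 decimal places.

h = [3.0476, 3.4286, 0.0000]

First-step conditioning: h[2] = 0; for i ≠ 2, h[i] = 1 + Σ_k P[i][k]·h[k].
  h[0] = 1 + 1/4·h[0] + 3/8·h[1]
  h[1] = 1 + 3/8·h[0] + 3/8·h[1]
Solving the 2×2 linear system over states ≠ 2 gives exactly h = [64/21, 24/7, 0] (h[2] = 0 is the target).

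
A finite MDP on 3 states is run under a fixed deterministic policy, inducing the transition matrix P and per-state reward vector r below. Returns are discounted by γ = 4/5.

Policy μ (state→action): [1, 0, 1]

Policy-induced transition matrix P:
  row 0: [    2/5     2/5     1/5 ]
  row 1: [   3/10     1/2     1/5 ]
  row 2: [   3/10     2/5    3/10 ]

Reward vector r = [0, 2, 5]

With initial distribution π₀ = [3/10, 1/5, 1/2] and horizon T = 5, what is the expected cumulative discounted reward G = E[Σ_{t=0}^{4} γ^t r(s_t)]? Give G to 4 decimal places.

t=0: π = [0.3000, 0.2000, 0.5000], E[r] = 2.9000, γ^t·E[r] = 2.900000, running G = 2.900000
t=1: π = [0.3300, 0.4200, 0.2500], E[r] = 2.0900, γ^t·E[r] = 1.672000, running G = 4.572000
t=2: π = [0.3330, 0.4420, 0.2250], E[r] = 2.0090, γ^t·E[r] = 1.285760, running G = 5.857760
t=3: π = [0.3333, 0.4442, 0.2225], E[r] = 2.0009, γ^t·E[r] = 1.024461, running G = 6.882221
t=4: π = [0.3333, 0.4444, 0.2223], E[r] = 2.0001, γ^t·E[r] = 0.819237, running G = 7.701458

G = 7.7015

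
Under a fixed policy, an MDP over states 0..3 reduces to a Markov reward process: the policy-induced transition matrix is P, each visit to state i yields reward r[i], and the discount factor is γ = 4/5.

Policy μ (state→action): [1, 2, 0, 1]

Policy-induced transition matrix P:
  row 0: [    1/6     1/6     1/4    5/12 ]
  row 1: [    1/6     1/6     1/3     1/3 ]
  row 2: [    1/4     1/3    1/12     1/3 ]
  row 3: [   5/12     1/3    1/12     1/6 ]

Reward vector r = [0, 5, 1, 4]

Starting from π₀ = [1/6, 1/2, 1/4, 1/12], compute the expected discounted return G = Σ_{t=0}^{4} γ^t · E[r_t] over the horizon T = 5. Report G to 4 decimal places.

G = 9.3712

t=0: π = [0.1667, 0.5000, 0.2500, 0.0833], E[r] = 3.0833, γ^t·E[r] = 3.083333, running G = 3.083333
t=1: π = [0.2083, 0.2222, 0.2361, 0.3333], E[r] = 2.6806, γ^t·E[r] = 2.144444, running G = 5.227778
t=2: π = [0.2697, 0.2616, 0.1736, 0.2951], E[r] = 2.6620, γ^t·E[r] = 1.703704, running G = 6.931481
t=3: π = [0.2549, 0.2448, 0.1937, 0.3066], E[r] = 2.6441, γ^t·E[r] = 1.353778, running G = 8.285259
t=4: π = [0.2595, 0.2500, 0.1870, 0.3035], E[r] = 2.6512, γ^t·E[r] = 1.085913, running G = 9.371172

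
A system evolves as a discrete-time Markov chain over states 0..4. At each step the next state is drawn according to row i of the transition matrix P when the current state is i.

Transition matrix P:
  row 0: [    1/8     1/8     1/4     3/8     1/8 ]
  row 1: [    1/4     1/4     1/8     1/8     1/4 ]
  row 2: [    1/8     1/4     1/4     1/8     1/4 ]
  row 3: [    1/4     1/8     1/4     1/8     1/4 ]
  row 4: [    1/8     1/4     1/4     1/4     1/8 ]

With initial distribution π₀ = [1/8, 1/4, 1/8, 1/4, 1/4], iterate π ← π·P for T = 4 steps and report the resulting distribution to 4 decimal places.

t=0: π = [0.1250, 0.2500, 0.1250, 0.2500, 0.2500]
t=1: π = [0.1875, 0.2031, 0.2188, 0.1875, 0.2031]
t=2: π = [0.1738, 0.2031, 0.2246, 0.1973, 0.2012]
t=3: π = [0.1750, 0.2036, 0.2246, 0.1936, 0.2031]
t=4: π = [0.1747, 0.2039, 0.2245, 0.1942, 0.2027]

π = [0.1747, 0.2039, 0.2245, 0.1942, 0.2027]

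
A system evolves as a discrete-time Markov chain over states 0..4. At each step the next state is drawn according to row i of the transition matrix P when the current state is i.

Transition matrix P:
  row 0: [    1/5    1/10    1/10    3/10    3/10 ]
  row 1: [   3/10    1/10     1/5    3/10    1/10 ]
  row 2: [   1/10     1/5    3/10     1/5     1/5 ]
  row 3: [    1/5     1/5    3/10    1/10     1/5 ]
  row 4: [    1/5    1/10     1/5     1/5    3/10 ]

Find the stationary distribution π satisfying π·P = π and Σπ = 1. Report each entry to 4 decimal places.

Balance equations π_j = Σ_i π_i·P[i][j]:
  π_0 = 1/5·π_0 + 3/10·π_1 + 1/10·π_2 + 1/5·π_3 + 1/5·π_4
  π_1 = 1/10·π_0 + 1/10·π_1 + 1/5·π_2 + 1/5·π_3 + 1/10·π_4
  π_2 = 1/10·π_0 + 1/5·π_1 + 3/10·π_2 + 3/10·π_3 + 1/5·π_4
  π_3 = 3/10·π_0 + 3/10·π_1 + 1/5·π_2 + 1/10·π_3 + 1/5·π_4
  normalize: π_0 + π_1 + π_2 + π_3 + π_4 = 1
Solving the linear system gives exactly π = [19/99, 697/4851, 11/49, 1030/4851, 368/1617].

π = [0.1919, 0.1437, 0.2245, 0.2123, 0.2276]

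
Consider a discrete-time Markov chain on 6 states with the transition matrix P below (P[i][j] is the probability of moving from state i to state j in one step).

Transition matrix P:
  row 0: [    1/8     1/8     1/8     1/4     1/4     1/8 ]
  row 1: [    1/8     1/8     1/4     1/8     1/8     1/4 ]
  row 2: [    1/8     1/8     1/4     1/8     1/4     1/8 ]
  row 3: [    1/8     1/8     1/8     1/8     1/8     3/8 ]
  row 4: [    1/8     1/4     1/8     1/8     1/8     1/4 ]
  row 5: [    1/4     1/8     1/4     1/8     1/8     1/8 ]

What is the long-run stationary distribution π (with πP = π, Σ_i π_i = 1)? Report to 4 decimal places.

π = [0.1500, 0.1460, 0.1923, 0.1438, 0.1678, 0.2002]

Balance equations π_j = Σ_i π_i·P[i][j]:
  π_0 = 1/8·π_0 + 1/8·π_1 + 1/8·π_2 + 1/8·π_3 + 1/8·π_4 + 1/4·π_5
  π_1 = 1/8·π_0 + 1/8·π_1 + 1/8·π_2 + 1/8·π_3 + 1/4·π_4 + 1/8·π_5
  π_2 = 1/8·π_0 + 1/4·π_1 + 1/4·π_2 + 1/8·π_3 + 1/8·π_4 + 1/4·π_5
  π_3 = 1/4·π_0 + 1/8·π_1 + 1/8·π_2 + 1/8·π_3 + 1/8·π_4 + 1/8·π_5
  π_4 = 1/4·π_0 + 1/8·π_1 + 1/4·π_2 + 1/8·π_3 + 1/8·π_4 + 1/8·π_5
  normalize: π_0 + π_1 + π_2 + π_3 + π_4 + π_5 = 1
Solving the linear system gives exactly π = [1891/12605, 368/2521, 2424/12605, 1812/12605, 423/2521, 2523/12605].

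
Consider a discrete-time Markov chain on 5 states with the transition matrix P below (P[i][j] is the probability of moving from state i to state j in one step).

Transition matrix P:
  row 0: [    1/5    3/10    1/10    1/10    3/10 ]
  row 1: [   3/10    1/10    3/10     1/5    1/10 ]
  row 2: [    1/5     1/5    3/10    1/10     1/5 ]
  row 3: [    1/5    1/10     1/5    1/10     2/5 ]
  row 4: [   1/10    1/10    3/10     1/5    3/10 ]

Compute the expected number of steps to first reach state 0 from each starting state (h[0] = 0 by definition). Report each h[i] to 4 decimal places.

First-step conditioning: h[0] = 0; for i ≠ 0, h[i] = 1 + Σ_k P[i][k]·h[k].
  h[1] = 1 + 1/10·h[1] + 3/10·h[2] + 1/5·h[3] + 1/10·h[4]
  h[2] = 1 + 1/5·h[1] + 3/10·h[2] + 1/10·h[3] + 1/5·h[4]
  h[3] = 1 + 1/10·h[1] + 1/5·h[2] + 1/10·h[3] + 2/5·h[4]
  h[4] = 1 + 1/10·h[1] + 3/10·h[2] + 1/5·h[3] + 3/10·h[4]
Solving the 4×4 linear system over states ≠ 0 gives exactly h = [0, 872/185, 968/185, 1002/185, 218/37] (h[0] = 0 is the target).

h = [0.0000, 4.7135, 5.2324, 5.4162, 5.8919]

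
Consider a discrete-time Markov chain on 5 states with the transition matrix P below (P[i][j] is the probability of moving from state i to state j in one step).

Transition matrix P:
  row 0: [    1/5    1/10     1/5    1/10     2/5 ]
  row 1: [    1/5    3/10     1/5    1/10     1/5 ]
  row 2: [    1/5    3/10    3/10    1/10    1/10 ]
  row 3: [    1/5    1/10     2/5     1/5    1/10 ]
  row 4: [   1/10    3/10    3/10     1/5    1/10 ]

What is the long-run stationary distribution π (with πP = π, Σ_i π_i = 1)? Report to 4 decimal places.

Balance equations π_j = Σ_i π_i·P[i][j]:
  π_0 = 1/5·π_0 + 1/5·π_1 + 1/5·π_2 + 1/5·π_3 + 1/10·π_4
  π_1 = 1/10·π_0 + 3/10·π_1 + 3/10·π_2 + 1/10·π_3 + 3/10·π_4
  π_2 = 1/5·π_0 + 1/5·π_1 + 3/10·π_2 + 2/5·π_3 + 3/10·π_4
  π_3 = 1/10·π_0 + 1/10·π_1 + 1/10·π_2 + 1/5·π_3 + 1/5·π_4
  normalize: π_0 + π_1 + π_2 + π_3 + π_4 = 1
Solving the linear system gives exactly π = [1689/9272, 2201/9272, 1257/4636, 607/4636, 827/4636].

π = [0.1822, 0.2374, 0.2711, 0.1309, 0.1784]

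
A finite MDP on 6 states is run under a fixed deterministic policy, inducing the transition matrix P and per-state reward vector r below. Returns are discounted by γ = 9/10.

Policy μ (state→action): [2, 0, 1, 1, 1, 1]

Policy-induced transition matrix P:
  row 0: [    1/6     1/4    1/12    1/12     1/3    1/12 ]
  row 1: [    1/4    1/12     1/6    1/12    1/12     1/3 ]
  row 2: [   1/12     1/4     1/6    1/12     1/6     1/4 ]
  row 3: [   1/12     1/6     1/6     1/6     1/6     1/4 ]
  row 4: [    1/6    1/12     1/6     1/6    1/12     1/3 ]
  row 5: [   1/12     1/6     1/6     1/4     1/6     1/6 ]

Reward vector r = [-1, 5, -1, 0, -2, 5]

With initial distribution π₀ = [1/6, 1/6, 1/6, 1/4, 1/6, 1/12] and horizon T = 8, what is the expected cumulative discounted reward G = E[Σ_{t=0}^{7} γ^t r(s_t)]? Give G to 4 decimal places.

G = 7.0916

t=0: π = [0.1667, 0.1667, 0.1667, 0.2500, 0.1667, 0.0833], E[r] = 0.5833, γ^t·E[r] = 0.583333, running G = 0.583333
t=1: π = [0.1389, 0.1667, 0.1528, 0.1319, 0.1667, 0.2431], E[r] = 1.4236, γ^t·E[r] = 1.281250, running G = 1.864583
t=2: π = [0.1366, 0.1632, 0.1551, 0.1487, 0.1620, 0.2344], E[r] = 1.3721, γ^t·E[r] = 1.111406, running G = 2.975990
t=3: π = [0.1354, 0.1639, 0.1553, 0.1483, 0.1623, 0.2348], E[r] = 1.3780, γ^t·E[r] = 1.004590, running G = 3.980579
t=4: π = [0.1355, 0.1637, 0.1554, 0.1484, 0.1621, 0.2350], E[r] = 1.3788, γ^t·E[r] = 0.904650, running G = 4.885230
t=5: π = [0.1354, 0.1638, 0.1554, 0.1484, 0.1621, 0.2350], E[r] = 1.3787, γ^t·E[r] = 0.814119, running G = 5.699349
t=6: π = [0.1354, 0.1637, 0.1554, 0.1484, 0.1621, 0.2350], E[r] = 1.3788, γ^t·E[r] = 0.732741, running G = 6.432090
t=7: π = [0.1354, 0.1637, 0.1554, 0.1484, 0.1621, 0.2350], E[r] = 1.3788, γ^t·E[r] = 0.659460, running G = 7.091550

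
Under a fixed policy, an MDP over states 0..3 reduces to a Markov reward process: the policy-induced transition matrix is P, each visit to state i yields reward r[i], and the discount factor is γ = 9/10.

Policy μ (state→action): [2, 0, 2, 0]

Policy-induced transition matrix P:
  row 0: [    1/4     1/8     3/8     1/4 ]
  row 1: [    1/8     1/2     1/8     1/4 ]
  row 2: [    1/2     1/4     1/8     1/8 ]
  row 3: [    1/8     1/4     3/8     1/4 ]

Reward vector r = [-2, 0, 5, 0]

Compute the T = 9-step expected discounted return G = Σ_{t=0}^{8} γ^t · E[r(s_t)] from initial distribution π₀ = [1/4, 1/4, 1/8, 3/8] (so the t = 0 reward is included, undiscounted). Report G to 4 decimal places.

G = 4.0075

t=0: π = [0.2500, 0.2500, 0.1250, 0.3750], E[r] = 0.1250, γ^t·E[r] = 0.125000, running G = 0.125000
t=1: π = [0.2031, 0.2813, 0.2813, 0.2344], E[r] = 1.0000, γ^t·E[r] = 0.900000, running G = 1.025000
t=2: π = [0.2559, 0.2949, 0.2344, 0.2148], E[r] = 0.6602, γ^t·E[r] = 0.534727, running G = 1.559727
t=3: π = [0.2449, 0.2917, 0.2427, 0.2207], E[r] = 0.7236, γ^t·E[r] = 0.527528, running G = 2.087255
t=4: π = [0.2466, 0.2923, 0.2414, 0.2197], E[r] = 0.7137, γ^t·E[r] = 0.468288, running G = 2.555543
t=5: π = [0.2463, 0.2923, 0.2416, 0.2198], E[r] = 0.7151, γ^t·E[r] = 0.422288, running G = 2.977831
t=6: π = [0.2464, 0.2923, 0.2415, 0.2198], E[r] = 0.7150, γ^t·E[r] = 0.379956, running G = 3.357787
t=7: π = [0.2464, 0.2923, 0.2415, 0.2198], E[r] = 0.7150, γ^t·E[r] = 0.341972, running G = 3.699760
t=8: π = [0.2464, 0.2923, 0.2415, 0.2198], E[r] = 0.7150, γ^t·E[r] = 0.307774, running G = 4.007533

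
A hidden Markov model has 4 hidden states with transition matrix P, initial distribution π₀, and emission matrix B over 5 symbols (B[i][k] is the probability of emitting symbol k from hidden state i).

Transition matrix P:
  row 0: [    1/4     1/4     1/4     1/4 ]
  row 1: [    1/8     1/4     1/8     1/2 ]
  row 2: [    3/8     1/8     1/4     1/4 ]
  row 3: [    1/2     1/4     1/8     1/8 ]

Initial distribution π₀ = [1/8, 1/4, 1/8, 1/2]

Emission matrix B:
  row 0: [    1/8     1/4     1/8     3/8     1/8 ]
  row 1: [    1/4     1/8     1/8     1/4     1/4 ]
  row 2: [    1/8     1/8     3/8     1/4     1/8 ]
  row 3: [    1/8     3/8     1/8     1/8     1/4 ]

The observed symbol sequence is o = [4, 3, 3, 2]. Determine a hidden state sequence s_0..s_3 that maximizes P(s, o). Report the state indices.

path = [3, 0, 0, 2]

t=0: δ = [1.562e-02, 6.250e-02, 1.562e-02, 1.250e-01]  (obs o_0=4)
t=1: δ = [2.344e-02, 7.812e-03, 3.906e-03, 3.906e-03]  ψ = [3, 3, 3, 1]  (obs o_1=3)
t=2: δ = [2.197e-03, 1.465e-03, 1.465e-03, 7.324e-04]  ψ = [0, 0, 0, 0]  (obs o_2=3)
t=3: δ = [6.866e-05, 6.866e-05, 2.060e-04, 9.155e-05]  ψ = [0, 0, 0, 1]  (obs o_3=2)
backtrack: best end state = 2; path = [3, 0, 0, 2]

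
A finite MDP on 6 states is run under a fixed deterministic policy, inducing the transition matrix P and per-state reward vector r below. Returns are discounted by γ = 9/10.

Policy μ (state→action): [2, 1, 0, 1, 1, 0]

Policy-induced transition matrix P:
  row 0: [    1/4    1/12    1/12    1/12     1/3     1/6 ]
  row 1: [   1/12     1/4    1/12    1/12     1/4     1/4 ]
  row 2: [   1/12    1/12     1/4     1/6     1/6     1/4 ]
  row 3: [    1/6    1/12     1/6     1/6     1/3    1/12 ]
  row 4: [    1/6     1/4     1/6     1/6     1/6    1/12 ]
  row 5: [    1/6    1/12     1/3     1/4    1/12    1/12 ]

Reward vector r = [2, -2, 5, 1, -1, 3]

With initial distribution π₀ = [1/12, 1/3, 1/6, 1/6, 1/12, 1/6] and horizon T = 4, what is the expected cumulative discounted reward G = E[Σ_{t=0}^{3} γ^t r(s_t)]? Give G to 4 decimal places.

t=0: π = [0.0833, 0.3333, 0.1667, 0.1667, 0.0833, 0.1667], E[r] = 0.9167, γ^t·E[r] = 0.916667, running G = 0.916667
t=1: π = [0.1319, 0.1528, 0.1736, 0.1458, 0.2222, 0.1736], E[r] = 1.2708, γ^t·E[r] = 1.143750, running G = 2.060417
t=2: π = [0.1505, 0.1458, 0.1863, 0.1574, 0.2112, 0.1487], E[r] = 1.3333, γ^t·E[r] = 1.080000, running G = 3.140417
t=3: π = [0.1515, 0.1428, 0.1823, 0.1544, 0.2177, 0.1512], E[r] = 1.3192, γ^t·E[r] = 0.961664, running G = 4.102081

G = 4.1021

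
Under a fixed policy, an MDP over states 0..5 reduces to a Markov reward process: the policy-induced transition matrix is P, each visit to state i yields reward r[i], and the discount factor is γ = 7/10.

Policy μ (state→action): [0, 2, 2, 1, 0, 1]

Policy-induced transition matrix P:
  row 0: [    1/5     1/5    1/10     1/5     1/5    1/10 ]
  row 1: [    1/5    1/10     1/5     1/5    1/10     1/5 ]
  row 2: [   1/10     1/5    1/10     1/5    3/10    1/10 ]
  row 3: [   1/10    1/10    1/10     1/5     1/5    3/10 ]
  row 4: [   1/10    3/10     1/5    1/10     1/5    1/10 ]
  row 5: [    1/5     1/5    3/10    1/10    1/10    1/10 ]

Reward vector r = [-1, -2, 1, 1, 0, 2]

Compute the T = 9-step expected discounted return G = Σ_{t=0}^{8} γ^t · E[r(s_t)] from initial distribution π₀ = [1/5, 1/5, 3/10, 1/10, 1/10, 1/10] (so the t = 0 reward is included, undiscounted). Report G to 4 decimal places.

G = 0.2541

t=0: π = [0.2000, 0.2000, 0.3000, 0.1000, 0.1000, 0.1000], E[r] = 0.0000, γ^t·E[r] = 0.000000, running G = 0.000000
t=1: π = [0.1500, 0.1800, 0.1500, 0.1800, 0.2000, 0.1400], E[r] = 0.1000, γ^t·E[r] = 0.070000, running G = 0.070000
t=2: π = [0.1470, 0.1840, 0.1660, 0.1660, 0.1830, 0.1540], E[r] = 0.1250, γ^t·E[r] = 0.061250, running G = 0.131250
t=3: π = [0.1485, 0.1833, 0.1675, 0.1663, 0.1828, 0.1516], E[r] = 0.1219, γ^t·E[r] = 0.041812, running G = 0.173062
t=4: π = [0.1483, 0.1833, 0.1669, 0.1666, 0.1833, 0.1516], E[r] = 0.1217, γ^t·E[r] = 0.029218, running G = 0.202279
t=5: π = [0.1483, 0.1833, 0.1670, 0.1665, 0.1832, 0.1516], E[r] = 0.1218, γ^t·E[r] = 0.020467, running G = 0.222747
t=6: π = [0.1483, 0.1833, 0.1670, 0.1665, 0.1832, 0.1516], E[r] = 0.1218, γ^t·E[r] = 0.014326, running G = 0.237073
t=7: π = [0.1483, 0.1833, 0.1670, 0.1665, 0.1832, 0.1516], E[r] = 0.1218, γ^t·E[r] = 0.010028, running G = 0.247101
t=8: π = [0.1483, 0.1833, 0.1670, 0.1665, 0.1832, 0.1516], E[r] = 0.1218, γ^t·E[r] = 0.007020, running G = 0.254121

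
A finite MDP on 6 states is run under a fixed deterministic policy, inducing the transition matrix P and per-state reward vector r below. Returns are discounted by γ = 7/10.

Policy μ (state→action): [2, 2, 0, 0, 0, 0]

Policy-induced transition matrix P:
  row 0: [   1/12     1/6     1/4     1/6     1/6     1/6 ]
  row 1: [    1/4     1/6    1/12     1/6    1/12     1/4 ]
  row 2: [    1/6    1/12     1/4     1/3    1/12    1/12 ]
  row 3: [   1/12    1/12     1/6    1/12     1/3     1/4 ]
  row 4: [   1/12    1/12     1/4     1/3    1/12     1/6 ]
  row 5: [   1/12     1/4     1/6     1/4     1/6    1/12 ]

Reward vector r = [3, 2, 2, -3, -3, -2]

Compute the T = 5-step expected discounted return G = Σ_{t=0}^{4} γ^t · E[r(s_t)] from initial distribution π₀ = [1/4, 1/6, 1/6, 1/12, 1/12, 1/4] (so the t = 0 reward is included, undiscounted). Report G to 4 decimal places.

t=0: π = [0.2500, 0.1667, 0.1667, 0.0833, 0.0833, 0.2500], E[r] = 0.4167, γ^t·E[r] = 0.416667, running G = 0.416667
t=1: π = [0.1250, 0.1597, 0.1944, 0.2222, 0.1458, 0.1528], E[r] = -0.3264, γ^t·E[r] = -0.228472, running G = 0.188194
t=2: π = [0.1262, 0.1325, 0.1921, 0.2176, 0.1620, 0.1696], E[r] = -0.4502, γ^t·E[r] = -0.220613, running G = -0.032419
t=3: π = [0.1214, 0.1332, 0.1957, 0.2217, 0.1624, 0.1657], E[r] = -0.4617, γ^t·E[r] = -0.158366, running G = -0.190785
t=4: π = [0.1218, 0.1322, 0.1955, 0.2217, 0.1627, 0.1661], E[r] = -0.4644, γ^t·E[r] = -0.111513, running G = -0.302299

G = -0.3023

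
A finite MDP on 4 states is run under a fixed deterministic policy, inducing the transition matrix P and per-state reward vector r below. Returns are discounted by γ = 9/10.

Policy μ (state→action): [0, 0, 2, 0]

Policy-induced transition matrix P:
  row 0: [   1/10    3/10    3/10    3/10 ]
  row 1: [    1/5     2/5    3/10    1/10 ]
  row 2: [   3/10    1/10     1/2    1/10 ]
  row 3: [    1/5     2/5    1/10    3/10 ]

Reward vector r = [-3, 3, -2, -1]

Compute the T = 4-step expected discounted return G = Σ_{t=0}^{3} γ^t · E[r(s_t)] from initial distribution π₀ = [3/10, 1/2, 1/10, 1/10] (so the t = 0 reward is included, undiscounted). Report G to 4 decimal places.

t=0: π = [0.3000, 0.5000, 0.1000, 0.1000], E[r] = 0.3000, γ^t·E[r] = 0.300000, running G = 0.300000
t=1: π = [0.1800, 0.3400, 0.3000, 0.1800], E[r] = -0.3000, γ^t·E[r] = -0.270000, running G = 0.030000
t=2: π = [0.2120, 0.2920, 0.3240, 0.1720], E[r] = -0.5800, γ^t·E[r] = -0.469800, running G = -0.439800
t=3: π = [0.2112, 0.2816, 0.3304, 0.1768], E[r] = -0.6264, γ^t·E[r] = -0.456646, running G = -0.896446

G = -0.8964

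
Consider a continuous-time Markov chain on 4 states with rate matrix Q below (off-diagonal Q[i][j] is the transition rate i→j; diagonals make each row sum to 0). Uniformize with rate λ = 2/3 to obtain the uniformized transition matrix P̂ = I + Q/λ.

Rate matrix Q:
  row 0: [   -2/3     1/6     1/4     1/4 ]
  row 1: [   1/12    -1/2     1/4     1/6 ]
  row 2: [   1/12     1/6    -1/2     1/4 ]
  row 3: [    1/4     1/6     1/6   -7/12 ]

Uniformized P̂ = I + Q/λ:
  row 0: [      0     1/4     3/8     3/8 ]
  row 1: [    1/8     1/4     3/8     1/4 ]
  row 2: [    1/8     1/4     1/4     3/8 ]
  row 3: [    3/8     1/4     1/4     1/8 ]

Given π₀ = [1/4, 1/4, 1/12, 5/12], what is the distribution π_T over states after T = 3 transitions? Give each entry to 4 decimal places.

π = [0.1759, 0.2500, 0.3013, 0.2728]

t=0: π = [0.2500, 0.2500, 0.0833, 0.4167]
t=1: π = [0.1979, 0.2500, 0.3125, 0.2396]
t=2: π = [0.1602, 0.2500, 0.3060, 0.2839]
t=3: π = [0.1759, 0.2500, 0.3013, 0.2728]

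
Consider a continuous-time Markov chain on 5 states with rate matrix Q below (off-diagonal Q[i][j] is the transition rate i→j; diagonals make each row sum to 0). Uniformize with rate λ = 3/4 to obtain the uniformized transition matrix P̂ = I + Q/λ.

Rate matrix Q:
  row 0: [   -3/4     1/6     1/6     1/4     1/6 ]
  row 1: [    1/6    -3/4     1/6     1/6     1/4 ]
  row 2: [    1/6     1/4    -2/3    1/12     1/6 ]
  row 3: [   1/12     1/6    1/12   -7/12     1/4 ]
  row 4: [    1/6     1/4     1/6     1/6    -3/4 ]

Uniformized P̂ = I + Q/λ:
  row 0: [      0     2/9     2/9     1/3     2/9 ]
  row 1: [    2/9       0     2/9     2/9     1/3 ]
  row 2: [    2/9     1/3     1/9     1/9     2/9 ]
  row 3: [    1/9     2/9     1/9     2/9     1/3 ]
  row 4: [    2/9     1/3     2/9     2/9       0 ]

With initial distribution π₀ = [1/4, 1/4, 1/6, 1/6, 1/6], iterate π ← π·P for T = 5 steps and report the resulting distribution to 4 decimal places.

t=0: π = [0.2500, 0.2500, 0.1667, 0.1667, 0.1667]
t=1: π = [0.1481, 0.2037, 0.1852, 0.2315, 0.2315]
t=2: π = [0.1636, 0.2233, 0.1759, 0.2181, 0.2191]
t=3: π = [0.1616, 0.2165, 0.1784, 0.2209, 0.2226]
t=4: π = [0.1618, 0.2187, 0.1779, 0.2204, 0.2214]
t=5: π = [0.1618, 0.2180, 0.1780, 0.2204, 0.2218]

π = [0.1618, 0.2180, 0.1780, 0.2204, 0.2218]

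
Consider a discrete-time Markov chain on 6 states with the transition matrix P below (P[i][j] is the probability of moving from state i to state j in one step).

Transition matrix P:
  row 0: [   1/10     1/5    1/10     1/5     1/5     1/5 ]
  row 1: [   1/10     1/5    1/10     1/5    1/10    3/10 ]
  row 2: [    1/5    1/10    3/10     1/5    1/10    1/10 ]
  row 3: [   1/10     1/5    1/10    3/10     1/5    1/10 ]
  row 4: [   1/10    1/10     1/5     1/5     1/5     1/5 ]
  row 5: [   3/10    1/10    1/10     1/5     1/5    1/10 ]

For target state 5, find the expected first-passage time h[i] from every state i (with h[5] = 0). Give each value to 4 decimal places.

First-step conditioning: h[5] = 0; for i ≠ 5, h[i] = 1 + Σ_k P[i][k]·h[k].
  h[0] = 1 + 1/10·h[0] + 1/5·h[1] + 1/10·h[2] + 1/5·h[3] + 1/5·h[4]
  h[1] = 1 + 1/10·h[0] + 1/5·h[1] + 1/10·h[2] + 1/5·h[3] + 1/10·h[4]
  h[2] = 1 + 1/5·h[0] + 1/10·h[1] + 3/10·h[2] + 1/5·h[3] + 1/10·h[4]
  h[3] = 1 + 1/10·h[0] + 1/5·h[1] + 1/10·h[2] + 3/10·h[3] + 1/5·h[4]
  h[4] = 1 + 1/10·h[0] + 1/10·h[1] + 1/5·h[2] + 1/5·h[3] + 1/5·h[4]
Solving the 5×5 linear system over states ≠ 5 gives exactly h = [4005/721, 3595/721, 4545/721, 4450/721, 4100/721, 0] (h[5] = 0 is the target).

h = [5.5548, 4.9861, 6.3037, 6.1720, 5.6865, 0.0000]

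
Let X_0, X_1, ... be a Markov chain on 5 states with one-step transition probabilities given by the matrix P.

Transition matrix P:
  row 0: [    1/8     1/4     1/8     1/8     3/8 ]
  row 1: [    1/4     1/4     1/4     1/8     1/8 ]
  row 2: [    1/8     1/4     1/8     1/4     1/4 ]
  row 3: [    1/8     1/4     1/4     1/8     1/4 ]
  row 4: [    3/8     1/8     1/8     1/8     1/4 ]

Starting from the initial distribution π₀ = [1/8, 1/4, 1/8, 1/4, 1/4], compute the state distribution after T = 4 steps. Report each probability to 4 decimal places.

t=0: π = [0.1250, 0.2500, 0.1250, 0.2500, 0.2500]
t=1: π = [0.2188, 0.2188, 0.1875, 0.1406, 0.2344]
t=2: π = [0.2109, 0.2207, 0.1699, 0.1484, 0.2500]
t=3: π = [0.2151, 0.2188, 0.1711, 0.1462, 0.2488]
t=4: π = [0.2145, 0.2189, 0.1706, 0.1464, 0.2495]

π = [0.2145, 0.2189, 0.1706, 0.1464, 0.2495]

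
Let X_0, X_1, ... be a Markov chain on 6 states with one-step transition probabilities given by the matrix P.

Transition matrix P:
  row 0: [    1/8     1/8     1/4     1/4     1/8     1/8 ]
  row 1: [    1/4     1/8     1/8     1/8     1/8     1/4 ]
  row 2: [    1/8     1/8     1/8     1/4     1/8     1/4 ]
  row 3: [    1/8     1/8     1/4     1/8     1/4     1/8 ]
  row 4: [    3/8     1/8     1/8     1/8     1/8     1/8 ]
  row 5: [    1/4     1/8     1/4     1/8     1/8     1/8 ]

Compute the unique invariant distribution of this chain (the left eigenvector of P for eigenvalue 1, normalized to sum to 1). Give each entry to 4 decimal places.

Balance equations π_j = Σ_i π_i·P[i][j]:
  π_0 = 1/8·π_0 + 1/4·π_1 + 1/8·π_2 + 1/8·π_3 + 3/8·π_4 + 1/4·π_5
  π_1 = 1/8·π_0 + 1/8·π_1 + 1/8·π_2 + 1/8·π_3 + 1/8·π_4 + 1/8·π_5
  π_2 = 1/4·π_0 + 1/8·π_1 + 1/8·π_2 + 1/4·π_3 + 1/8·π_4 + 1/4·π_5
  π_3 = 1/4·π_0 + 1/8·π_1 + 1/4·π_2 + 1/8·π_3 + 1/8·π_4 + 1/8·π_5
  π_4 = 1/8·π_0 + 1/8·π_1 + 1/8·π_2 + 1/4·π_3 + 1/8·π_4 + 1/8·π_5
  normalize: π_0 + π_1 + π_2 + π_3 + π_4 + π_5 = 1
Solving the linear system gives exactly π = [8319/42040, 1/8, 8073/42040, 913/5255, 771/5255, 6921/42040].

π = [0.1979, 0.1250, 0.1920, 0.1737, 0.1467, 0.1646]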